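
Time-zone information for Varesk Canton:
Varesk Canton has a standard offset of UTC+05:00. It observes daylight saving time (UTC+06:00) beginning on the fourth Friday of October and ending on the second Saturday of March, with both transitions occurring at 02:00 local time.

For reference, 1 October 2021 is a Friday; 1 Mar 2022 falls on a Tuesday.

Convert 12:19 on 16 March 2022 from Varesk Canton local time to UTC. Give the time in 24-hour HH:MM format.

1 October 2021 is a Friday, so the first Friday is October 1 and the fourth is October 22.
1 March 2022 is a Tuesday, so the first Saturday is March 5 and the second is March 12.
16 March 2022 is outside the daylight-saving period (22 October 2021 – 12 March 2022), so Varesk Canton is on standard time, UTC+05:00.
12:19 local − 5h = 07:19 UTC.

07:19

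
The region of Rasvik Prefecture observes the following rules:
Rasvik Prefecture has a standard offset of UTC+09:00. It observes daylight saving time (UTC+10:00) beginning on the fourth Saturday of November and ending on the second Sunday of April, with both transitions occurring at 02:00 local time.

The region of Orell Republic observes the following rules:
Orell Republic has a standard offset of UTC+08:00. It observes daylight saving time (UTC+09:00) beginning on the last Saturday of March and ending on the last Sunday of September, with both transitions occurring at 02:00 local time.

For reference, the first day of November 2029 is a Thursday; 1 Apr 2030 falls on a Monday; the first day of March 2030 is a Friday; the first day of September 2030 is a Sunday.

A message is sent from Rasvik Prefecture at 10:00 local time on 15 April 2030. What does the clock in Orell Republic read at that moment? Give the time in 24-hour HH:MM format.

1 November 2029 is a Thursday, so the first Saturday is November 3 and the fourth is November 24.
1 April 2030 is a Monday, so the first Sunday is April 7 and the second is April 14.
15 April 2030 does not fall between 24 November 2029 and 14 April 2030, so daylight saving is not in effect and Rasvik Prefecture is at UTC+09:00.
10:00 Rasvik Prefecture − 9h = 01:00 UTC.
1 March 2030 is a Friday, so Saturdays fall on 2, 9, 16, 23, 30; the last is March 30.
1 September 2030 is a Sunday, so Sundays fall on 1, 8, 15, 22, 29; the last is September 29.
At the standard offset (UTC+08:00), 01:00 UTC + 8h = 09:00 Orell Republic standard time.
The standard-time date in Orell Republic, 15 April 2030, falls between 30 March and 29 September, so daylight saving is in effect and Orell Republic is at UTC+09:00.
01:00 UTC + 9h = 10:00 Orell Republic.

10:00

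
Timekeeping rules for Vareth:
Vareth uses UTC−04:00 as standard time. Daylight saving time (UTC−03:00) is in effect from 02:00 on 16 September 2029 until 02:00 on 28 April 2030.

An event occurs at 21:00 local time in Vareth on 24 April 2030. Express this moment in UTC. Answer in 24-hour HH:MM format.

24 April 2030 lies within the daylight-saving period (16 September 2029 – 28 April 2030), so Vareth is on daylight time, UTC−03:00.
21:00 local + 3h = 00:00 UTC (rolling into the next day, 25 April 2030).

00:00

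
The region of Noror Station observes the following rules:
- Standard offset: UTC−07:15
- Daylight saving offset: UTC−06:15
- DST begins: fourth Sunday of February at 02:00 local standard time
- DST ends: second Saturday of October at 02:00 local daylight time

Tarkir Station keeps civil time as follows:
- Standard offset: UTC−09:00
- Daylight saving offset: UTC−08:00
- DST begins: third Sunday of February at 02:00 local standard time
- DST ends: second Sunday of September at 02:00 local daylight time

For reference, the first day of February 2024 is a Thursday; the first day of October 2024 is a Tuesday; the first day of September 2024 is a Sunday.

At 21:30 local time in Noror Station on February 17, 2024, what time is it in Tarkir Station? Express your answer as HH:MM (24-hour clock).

1 February 2024 is a Thursday, so the first Sunday is February 4 and the fourth is February 25.
1 October 2024 is a Tuesday, so the first Saturday is October 5 and the second is October 12.
Daylight saving runs 25 February – 12 October; February 17, 2024 is outside that window, so Noror Station is on standard time at UTC−07:15.
21:30 Noror Station + 7h15m = 04:45 UTC (rolling into the next day, 18 February 2024).
1 February 2024 is a Thursday, so the first Sunday is February 4 and the third is February 18.
1 September 2024 is a Sunday, so the first Sunday is September 1 and the second is September 8.
At the standard offset (UTC−09:00), 04:45 UTC − 9h = 19:45 Tarkir Station standard time (rolling into the previous day, 17 February 2024).
The standard-time date in Tarkir Station, February 17, 2024, is outside the daylight-saving period (18 February – 8 September), so Tarkir Station is on standard time, UTC−09:00.
04:45 UTC − 9h = 19:45 Tarkir Station (rolling into the previous day, 17 February 2024).

19:45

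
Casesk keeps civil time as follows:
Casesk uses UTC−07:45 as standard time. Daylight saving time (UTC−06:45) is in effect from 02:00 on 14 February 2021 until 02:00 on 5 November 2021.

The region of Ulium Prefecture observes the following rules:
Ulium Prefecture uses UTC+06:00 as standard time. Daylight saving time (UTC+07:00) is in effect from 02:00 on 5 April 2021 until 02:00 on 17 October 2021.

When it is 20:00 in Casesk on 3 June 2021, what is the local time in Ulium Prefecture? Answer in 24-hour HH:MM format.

09:45

3 June 2021 falls between 14 February and 5 November, so daylight saving is in effect and Casesk is at UTC−06:45.
20:00 Casesk + 6h45m = 02:45 UTC (rolling into the next day, 4 June 2021).
At the standard offset (UTC+06:00), 02:45 UTC + 6h = 08:45 Ulium Prefecture standard time.
The standard-time date in Ulium Prefecture, 4 June 2021, falls between 5 April and 17 October, so daylight saving is in effect and Ulium Prefecture is at UTC+07:00.
02:45 UTC + 7h = 09:45 Ulium Prefecture.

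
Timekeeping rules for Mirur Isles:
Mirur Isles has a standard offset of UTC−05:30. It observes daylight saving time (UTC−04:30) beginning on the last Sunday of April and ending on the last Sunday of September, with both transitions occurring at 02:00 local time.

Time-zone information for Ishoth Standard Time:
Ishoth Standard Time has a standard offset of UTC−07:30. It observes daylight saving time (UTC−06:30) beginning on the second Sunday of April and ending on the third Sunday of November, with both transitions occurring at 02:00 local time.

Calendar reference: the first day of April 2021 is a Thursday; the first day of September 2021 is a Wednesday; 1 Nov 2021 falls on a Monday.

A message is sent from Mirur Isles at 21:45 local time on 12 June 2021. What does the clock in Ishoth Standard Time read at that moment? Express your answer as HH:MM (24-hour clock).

1 April 2021 is a Thursday, so Sundays fall on 4, 11, 18, 25; the last is April 25.
1 September 2021 is a Wednesday, so Sundays fall on 5, 12, 19, 26; the last is September 26.
12 June 2021 falls between 25 April and 26 September, so daylight saving is in effect and Mirur Isles is at UTC−04:30.
21:45 Mirur Isles + 4h30m = 02:15 UTC (rolling into the next day, 13 June 2021).
1 April 2021 is a Thursday, so the first Sunday is April 4 and the second is April 11.
1 November 2021 is a Monday, so the first Sunday is November 7 and the third is November 21.
At the standard offset (UTC−07:30), 02:15 UTC − 7h30m = 18:45 Ishoth Standard Time standard time (rolling into the previous day, 12 June 2021).
The standard-time date in Ishoth Standard Time, 12 June 2021, falls between 11 April and 21 November, so daylight saving is in effect and Ishoth Standard Time is at UTC−06:30.
02:15 UTC − 6h30m = 19:45 Ishoth Standard Time (rolling into the previous day, 12 June 2021).

19:45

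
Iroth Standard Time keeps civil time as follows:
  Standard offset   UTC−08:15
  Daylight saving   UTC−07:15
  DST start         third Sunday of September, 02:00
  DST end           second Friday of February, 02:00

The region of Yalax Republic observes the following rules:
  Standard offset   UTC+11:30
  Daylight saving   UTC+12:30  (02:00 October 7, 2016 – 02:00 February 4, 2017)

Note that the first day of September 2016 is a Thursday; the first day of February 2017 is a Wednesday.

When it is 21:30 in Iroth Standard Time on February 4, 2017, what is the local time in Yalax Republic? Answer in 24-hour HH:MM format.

1 September 2016 is a Thursday, so the first Sunday is September 4 and the third is September 18.
1 February 2017 is a Wednesday, so the first Friday is February 3 and the second is February 10.
February 4, 2017 falls between 18 September 2016 and 10 February 2017, so daylight saving is in effect and Iroth Standard Time is at UTC−07:15.
21:30 Iroth Standard Time + 7h15m = 04:45 UTC (rolling into the next day, 5 February 2017).
At the standard offset (UTC+11:30), 04:45 UTC + 11h30m = 16:15 Yalax Republic standard time.
The standard-time date in Yalax Republic, February 5, 2017, is outside the daylight-saving period (7 October 2016 – 4 February 2017), so Yalax Republic is on standard time, UTC+11:30.
04:45 UTC + 11h30m = 16:15 Yalax Republic.

16:15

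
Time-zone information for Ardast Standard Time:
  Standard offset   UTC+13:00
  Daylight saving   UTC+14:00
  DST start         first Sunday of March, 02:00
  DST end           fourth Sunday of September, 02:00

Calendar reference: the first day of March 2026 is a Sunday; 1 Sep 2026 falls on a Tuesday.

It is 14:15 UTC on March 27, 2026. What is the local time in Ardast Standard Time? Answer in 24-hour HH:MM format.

1 March 2026 is a Sunday, so the first Sunday is March 1.
1 September 2026 is a Tuesday, so the first Sunday is September 6 and the fourth is September 27.
At the standard offset (UTC+13:00), 14:15 UTC + 13h = 03:15 Ardast Standard Time standard time (rolling into the next day, 28 March 2026).
The standard-time date in Ardast Standard Time, March 28, 2026, falls between 1 March and 27 September, so daylight saving is in effect and Ardast Standard Time is at UTC+14:00.
14:15 UTC + 14h = 04:15 local (rolling into the next day, 28 March 2026).

04:15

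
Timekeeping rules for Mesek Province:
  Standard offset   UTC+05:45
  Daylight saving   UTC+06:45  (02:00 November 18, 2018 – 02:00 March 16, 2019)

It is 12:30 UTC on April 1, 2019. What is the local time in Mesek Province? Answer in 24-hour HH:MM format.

18:15

At the standard offset (UTC+05:45), 12:30 UTC + 5h45m = 18:15 Mesek Province standard time.
The standard-time date in Mesek Province, April 1, 2019, does not fall between 18 November 2018 and 16 March 2019, so daylight saving is not in effect and Mesek Province is at UTC+05:45.
12:30 UTC + 5h45m = 18:15 local.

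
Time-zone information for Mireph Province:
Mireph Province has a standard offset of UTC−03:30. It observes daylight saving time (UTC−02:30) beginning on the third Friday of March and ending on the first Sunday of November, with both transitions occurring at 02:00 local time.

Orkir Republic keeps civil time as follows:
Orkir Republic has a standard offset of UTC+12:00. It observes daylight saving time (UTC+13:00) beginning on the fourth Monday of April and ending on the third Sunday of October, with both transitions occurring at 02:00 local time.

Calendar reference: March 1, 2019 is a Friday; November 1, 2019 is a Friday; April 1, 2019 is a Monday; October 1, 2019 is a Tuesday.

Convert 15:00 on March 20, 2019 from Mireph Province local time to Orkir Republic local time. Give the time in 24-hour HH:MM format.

05:30

1 March 2019 is a Friday, so the first Friday is March 1 and the third is March 15.
1 November 2019 is a Friday, so the first Sunday is November 3.
Daylight saving runs 15 March – 3 November; March 20, 2019 is inside that window, so Mireph Province is at UTC−02:30.
15:00 Mireph Province + 2h30m = 17:30 UTC.
1 April 2019 is a Monday, so the first Monday is April 1 and the fourth is April 22.
1 October 2019 is a Tuesday, so the first Sunday is October 6 and the third is October 20.
At the standard offset (UTC+12:00), 17:30 UTC + 12h = 05:30 Orkir Republic standard time (rolling into the next day, 21 March 2019).
The standard-time date in Orkir Republic, March 21, 2019, does not fall between 22 April and 20 October, so daylight saving is not in effect and Orkir Republic is at UTC+12:00.
17:30 UTC + 12h = 05:30 Orkir Republic (rolling into the next day, 21 March 2019).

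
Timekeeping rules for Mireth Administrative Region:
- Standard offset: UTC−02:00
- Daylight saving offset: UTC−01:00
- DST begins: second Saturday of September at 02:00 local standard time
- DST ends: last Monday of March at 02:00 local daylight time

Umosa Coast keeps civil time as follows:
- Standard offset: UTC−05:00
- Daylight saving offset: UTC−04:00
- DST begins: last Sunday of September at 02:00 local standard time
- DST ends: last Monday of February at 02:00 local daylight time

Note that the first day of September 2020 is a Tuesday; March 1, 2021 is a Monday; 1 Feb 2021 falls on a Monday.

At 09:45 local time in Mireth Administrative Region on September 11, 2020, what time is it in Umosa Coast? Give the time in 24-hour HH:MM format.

06:45

1 September 2020 is a Tuesday, so the first Saturday is September 5 and the second is September 12.
1 March 2021 is a Monday, so Mondays fall on 1, 8, 15, 22, 29; the last is March 29.
Daylight saving runs 12 September 2020 – 29 March 2021; September 11, 2020 is outside that window, so Mireth Administrative Region is on standard time at UTC−02:00.
09:45 Mireth Administrative Region + 2h = 11:45 UTC.
1 September 2020 is a Tuesday, so Sundays fall on 6, 13, 20, 27; the last is September 27.
1 February 2021 is a Monday, so Mondays fall on 1, 8, 15, 22; the last is February 22.
At the standard offset (UTC−05:00), 11:45 UTC − 5h = 06:45 Umosa Coast standard time.
Daylight saving runs 27 September 2020 – 22 February 2021; the standard-time date in Umosa Coast, September 11, 2020, is outside that window, so Umosa Coast is on standard time at UTC−05:00.
11:45 UTC − 5h = 06:45 Umosa Coast.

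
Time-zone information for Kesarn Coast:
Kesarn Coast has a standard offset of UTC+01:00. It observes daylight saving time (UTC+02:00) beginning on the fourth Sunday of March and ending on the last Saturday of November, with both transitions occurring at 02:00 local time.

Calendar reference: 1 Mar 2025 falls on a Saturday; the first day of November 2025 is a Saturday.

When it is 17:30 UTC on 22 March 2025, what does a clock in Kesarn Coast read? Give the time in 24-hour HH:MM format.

18:30

1 March 2025 is a Saturday, so the first Sunday is March 2 and the fourth is March 23.
1 November 2025 is a Saturday, so Saturdays fall on 1, 8, 15, 22, 29; the last is November 29.
At the standard offset (UTC+01:00), 17:30 UTC + 1h = 18:30 Kesarn Coast standard time.
Daylight saving runs 23 March – 29 November; the standard-time date in Kesarn Coast, 22 March 2025, is outside that window, so Kesarn Coast is on standard time at UTC+01:00.
17:30 UTC + 1h = 18:30 local.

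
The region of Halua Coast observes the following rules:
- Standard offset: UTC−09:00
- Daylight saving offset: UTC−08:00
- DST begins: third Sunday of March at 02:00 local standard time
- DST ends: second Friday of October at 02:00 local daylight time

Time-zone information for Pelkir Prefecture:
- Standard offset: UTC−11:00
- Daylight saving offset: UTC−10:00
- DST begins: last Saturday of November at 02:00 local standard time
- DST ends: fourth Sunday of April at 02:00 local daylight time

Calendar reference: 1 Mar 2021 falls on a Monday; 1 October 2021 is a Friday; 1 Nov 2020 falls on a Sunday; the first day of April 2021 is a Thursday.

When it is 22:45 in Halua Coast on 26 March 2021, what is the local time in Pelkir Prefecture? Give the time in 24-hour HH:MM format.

20:45

1 March 2021 is a Monday, so the first Sunday is March 7 and the third is March 21.
1 October 2021 is a Friday, so the first Friday is October 1 and the second is October 8.
Daylight saving runs 21 March – 8 October; 26 March 2021 is inside that window, so Halua Coast is at UTC−08:00.
22:45 Halua Coast + 8h = 06:45 UTC (rolling into the next day, 27 March 2021).
1 November 2020 is a Sunday, so Saturdays fall on 7, 14, 21, 28; the last is November 28.
1 April 2021 is a Thursday, so the first Sunday is April 4 and the fourth is April 25.
At the standard offset (UTC−11:00), 06:45 UTC − 11h = 19:45 Pelkir Prefecture standard time (rolling into the previous day, 26 March 2021).
The standard-time date in Pelkir Prefecture, 26 March 2021, lies within the daylight-saving period (28 November 2020 – 25 April 2021), so Pelkir Prefecture is on daylight time, UTC−10:00.
06:45 UTC − 10h = 20:45 Pelkir Prefecture (rolling into the previous day, 26 March 2021).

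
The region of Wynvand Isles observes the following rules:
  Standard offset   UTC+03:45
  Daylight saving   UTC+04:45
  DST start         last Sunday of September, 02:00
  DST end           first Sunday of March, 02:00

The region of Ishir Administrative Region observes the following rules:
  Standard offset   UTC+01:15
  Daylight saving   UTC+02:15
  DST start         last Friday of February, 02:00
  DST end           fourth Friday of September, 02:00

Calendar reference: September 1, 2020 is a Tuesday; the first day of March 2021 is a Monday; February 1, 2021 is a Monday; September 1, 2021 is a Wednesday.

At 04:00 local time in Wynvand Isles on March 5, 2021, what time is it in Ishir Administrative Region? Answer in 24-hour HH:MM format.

1 September 2020 is a Tuesday, so Sundays fall on 6, 13, 20, 27; the last is September 27.
1 March 2021 is a Monday, so the first Sunday is March 7.
March 5, 2021 falls between 27 September 2020 and 7 March 2021, so daylight saving is in effect and Wynvand Isles is at UTC+04:45.
04:00 Wynvand Isles − 4h45m = 23:15 UTC (rolling into the previous day, 4 March 2021).
1 February 2021 is a Monday, so Fridays fall on 5, 12, 19, 26; the last is February 26.
1 September 2021 is a Wednesday, so the first Friday is September 3 and the fourth is September 24.
At the standard offset (UTC+01:15), 23:15 UTC + 1h15m = 00:30 Ishir Administrative Region standard time (rolling into the next day, 5 March 2021).
The standard-time date in Ishir Administrative Region, March 5, 2021, falls between 26 February and 24 September, so daylight saving is in effect and Ishir Administrative Region is at UTC+02:15.
23:15 UTC + 2h15m = 01:30 Ishir Administrative Region (rolling into the next day, 5 March 2021).

01:30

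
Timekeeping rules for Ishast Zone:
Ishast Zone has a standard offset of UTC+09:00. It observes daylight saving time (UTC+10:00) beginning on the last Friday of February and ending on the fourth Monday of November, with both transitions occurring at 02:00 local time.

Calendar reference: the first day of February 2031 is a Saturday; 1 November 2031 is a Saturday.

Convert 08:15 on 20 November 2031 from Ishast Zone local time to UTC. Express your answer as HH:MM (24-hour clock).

1 February 2031 is a Saturday, so Fridays fall on 7, 14, 21, 28; the last is February 28.
1 November 2031 is a Saturday, so the first Monday is November 3 and the fourth is November 24.
Daylight saving runs 28 February – 24 November; 20 November 2031 is inside that window, so Ishast Zone is at UTC+10:00.
08:15 local − 10h = 22:15 UTC (rolling into the previous day, 19 November 2031).

22:15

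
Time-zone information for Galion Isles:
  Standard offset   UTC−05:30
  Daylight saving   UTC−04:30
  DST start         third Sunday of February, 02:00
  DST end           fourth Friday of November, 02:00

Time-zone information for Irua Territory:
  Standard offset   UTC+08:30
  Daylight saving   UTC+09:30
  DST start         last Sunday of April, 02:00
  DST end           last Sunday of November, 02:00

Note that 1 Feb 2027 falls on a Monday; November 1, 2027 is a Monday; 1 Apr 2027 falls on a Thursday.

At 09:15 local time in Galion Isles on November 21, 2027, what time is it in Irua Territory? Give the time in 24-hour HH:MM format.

1 February 2027 is a Monday, so the first Sunday is February 7 and the third is February 21.
1 November 2027 is a Monday, so the first Friday is November 5 and the fourth is November 26.
November 21, 2027 lies within the daylight-saving period (21 February – 26 November), so Galion Isles is on daylight time, UTC−04:30.
09:15 Galion Isles + 4h30m = 13:45 UTC.
1 April 2027 is a Thursday, so Sundays fall on 4, 11, 18, 25; the last is April 25.
1 November 2027 is a Monday, so Sundays fall on 7, 14, 21, 28; the last is November 28.
At the standard offset (UTC+08:30), 13:45 UTC + 8h30m = 22:15 Irua Territory standard time.
Daylight saving runs 25 April – 28 November; the standard-time date in Irua Territory, November 21, 2027, is inside that window, so Irua Territory is at UTC+09:30.
13:45 UTC + 9h30m = 23:15 Irua Territory.

23:15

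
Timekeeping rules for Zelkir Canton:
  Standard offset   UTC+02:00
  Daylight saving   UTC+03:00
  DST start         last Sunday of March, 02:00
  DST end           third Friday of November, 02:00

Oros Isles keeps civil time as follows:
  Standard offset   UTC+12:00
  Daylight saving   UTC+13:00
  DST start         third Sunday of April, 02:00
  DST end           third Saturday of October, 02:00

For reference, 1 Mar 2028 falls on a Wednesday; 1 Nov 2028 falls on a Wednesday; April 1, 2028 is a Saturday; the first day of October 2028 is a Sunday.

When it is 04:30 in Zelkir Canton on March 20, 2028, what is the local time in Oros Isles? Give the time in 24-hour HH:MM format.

14:30

1 March 2028 is a Wednesday, so Sundays fall on 5, 12, 19, 26; the last is March 26.
1 November 2028 is a Wednesday, so the first Friday is November 3 and the third is November 17.
March 20, 2028 does not fall between 26 March and 17 November, so daylight saving is not in effect and Zelkir Canton is at UTC+02:00.
04:30 Zelkir Canton − 2h = 02:30 UTC.
1 April 2028 is a Saturday, so the first Sunday is April 2 and the third is April 16.
1 October 2028 is a Sunday, so the first Saturday is October 7 and the third is October 21.
At the standard offset (UTC+12:00), 02:30 UTC + 12h = 14:30 Oros Isles standard time.
The standard-time date in Oros Isles, March 20, 2028, does not fall between 16 April and 21 October, so daylight saving is not in effect and Oros Isles is at UTC+12:00.
02:30 UTC + 12h = 14:30 Oros Isles.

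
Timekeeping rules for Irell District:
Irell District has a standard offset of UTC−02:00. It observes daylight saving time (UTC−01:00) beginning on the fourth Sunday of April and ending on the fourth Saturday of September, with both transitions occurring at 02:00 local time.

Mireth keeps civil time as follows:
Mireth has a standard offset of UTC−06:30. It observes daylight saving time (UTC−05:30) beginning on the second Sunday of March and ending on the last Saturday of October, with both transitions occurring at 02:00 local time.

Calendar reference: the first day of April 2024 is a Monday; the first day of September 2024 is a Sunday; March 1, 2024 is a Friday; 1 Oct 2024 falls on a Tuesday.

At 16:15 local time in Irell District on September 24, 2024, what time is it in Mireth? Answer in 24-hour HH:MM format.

1 April 2024 is a Monday, so the first Sunday is April 7 and the fourth is April 28.
1 September 2024 is a Sunday, so the first Saturday is September 7 and the fourth is September 28.
September 24, 2024 lies within the daylight-saving period (28 April – 28 September), so Irell District is on daylight time, UTC−01:00.
16:15 Irell District + 1h = 17:15 UTC.
1 March 2024 is a Friday, so the first Sunday is March 3 and the second is March 10.
1 October 2024 is a Tuesday, so Saturdays fall on 5, 12, 19, 26; the last is October 26.
At the standard offset (UTC−06:30), 17:15 UTC − 6h30m = 10:45 Mireth standard time.
The standard-time date in Mireth, September 24, 2024, lies within the daylight-saving period (10 March – 26 October), so Mireth is on daylight time, UTC−05:30.
17:15 UTC − 5h30m = 11:45 Mireth.

11:45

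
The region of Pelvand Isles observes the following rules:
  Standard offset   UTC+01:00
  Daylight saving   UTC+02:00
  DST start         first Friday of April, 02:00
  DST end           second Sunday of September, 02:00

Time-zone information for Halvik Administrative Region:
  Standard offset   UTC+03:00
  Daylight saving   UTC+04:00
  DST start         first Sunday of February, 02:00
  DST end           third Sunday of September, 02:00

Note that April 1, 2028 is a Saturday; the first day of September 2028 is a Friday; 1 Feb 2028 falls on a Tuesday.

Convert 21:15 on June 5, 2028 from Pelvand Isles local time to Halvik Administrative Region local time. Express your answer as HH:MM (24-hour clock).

23:15

1 April 2028 is a Saturday, so the first Friday is April 7.
1 September 2028 is a Friday, so the first Sunday is September 3 and the second is September 10.
June 5, 2028 falls between 7 April and 10 September, so daylight saving is in effect and Pelvand Isles is at UTC+02:00.
21:15 Pelvand Isles − 2h = 19:15 UTC.
1 February 2028 is a Tuesday, so the first Sunday is February 6.
1 September 2028 is a Friday, so the first Sunday is September 3 and the third is September 17.
At the standard offset (UTC+03:00), 19:15 UTC + 3h = 22:15 Halvik Administrative Region standard time.
The standard-time date in Halvik Administrative Region, June 5, 2028, falls between 6 February and 17 September, so daylight saving is in effect and Halvik Administrative Region is at UTC+04:00.
19:15 UTC + 4h = 23:15 Halvik Administrative Region.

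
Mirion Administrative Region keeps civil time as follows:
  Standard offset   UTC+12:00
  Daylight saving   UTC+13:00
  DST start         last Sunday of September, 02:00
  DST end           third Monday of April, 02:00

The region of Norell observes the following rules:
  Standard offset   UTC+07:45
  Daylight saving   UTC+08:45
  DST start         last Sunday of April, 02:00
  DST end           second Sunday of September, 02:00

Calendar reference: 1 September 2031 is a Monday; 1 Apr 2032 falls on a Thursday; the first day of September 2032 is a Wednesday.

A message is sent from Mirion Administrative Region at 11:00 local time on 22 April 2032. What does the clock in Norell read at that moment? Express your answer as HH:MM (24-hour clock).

06:45

1 September 2031 is a Monday, so Sundays fall on 7, 14, 21, 28; the last is September 28.
1 April 2032 is a Thursday, so the first Monday is April 5 and the third is April 19.
22 April 2032 is outside the daylight-saving period (28 September 2031 – 19 April 2032), so Mirion Administrative Region is on standard time, UTC+12:00.
11:00 Mirion Administrative Region − 12h = 23:00 UTC (rolling into the previous day, 21 April 2032).
1 April 2032 is a Thursday, so Sundays fall on 4, 11, 18, 25; the last is April 25.
1 September 2032 is a Wednesday, so the first Sunday is September 5 and the second is September 12.
At the standard offset (UTC+07:45), 23:00 UTC + 7h45m = 06:45 Norell standard time (rolling into the next day, 22 April 2032).
Daylight saving runs 25 April – 12 September; the standard-time date in Norell, 22 April 2032, is outside that window, so Norell is on standard time at UTC+07:45.
23:00 UTC + 7h45m = 06:45 Norell (rolling into the next day, 22 April 2032).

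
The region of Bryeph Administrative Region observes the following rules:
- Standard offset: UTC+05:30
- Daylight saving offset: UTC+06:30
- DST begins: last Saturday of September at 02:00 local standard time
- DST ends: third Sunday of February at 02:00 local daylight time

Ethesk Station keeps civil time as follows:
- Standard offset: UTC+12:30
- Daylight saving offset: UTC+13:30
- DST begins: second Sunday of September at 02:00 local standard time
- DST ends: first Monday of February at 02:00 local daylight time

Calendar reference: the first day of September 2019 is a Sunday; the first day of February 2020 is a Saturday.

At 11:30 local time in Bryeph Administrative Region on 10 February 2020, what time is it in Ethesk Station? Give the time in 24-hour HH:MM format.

1 September 2019 is a Sunday, so Saturdays fall on 7, 14, 21, 28; the last is September 28.
1 February 2020 is a Saturday, so the first Sunday is February 2 and the third is February 16.
10 February 2020 falls between 28 September 2019 and 16 February 2020, so daylight saving is in effect and Bryeph Administrative Region is at UTC+06:30.
11:30 Bryeph Administrative Region − 6h30m = 05:00 UTC.
1 September 2019 is a Sunday, so the first Sunday is September 1 and the second is September 8.
1 February 2020 is a Saturday, so the first Monday is February 3.
At the standard offset (UTC+12:30), 05:00 UTC + 12h30m = 17:30 Ethesk Station standard time.
The standard-time date in Ethesk Station, 10 February 2020, does not fall between 8 September 2019 and 3 February 2020, so daylight saving is not in effect and Ethesk Station is at UTC+12:30.
05:00 UTC + 12h30m = 17:30 Ethesk Station.

17:30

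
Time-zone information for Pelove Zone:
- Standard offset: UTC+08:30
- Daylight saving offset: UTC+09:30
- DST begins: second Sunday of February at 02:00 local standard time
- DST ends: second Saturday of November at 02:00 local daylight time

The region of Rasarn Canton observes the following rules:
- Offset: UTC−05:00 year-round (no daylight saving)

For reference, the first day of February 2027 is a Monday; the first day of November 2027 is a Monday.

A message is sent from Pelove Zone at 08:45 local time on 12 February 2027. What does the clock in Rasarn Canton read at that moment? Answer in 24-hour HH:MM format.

19:15

1 February 2027 is a Monday, so the first Sunday is February 7 and the second is February 14.
1 November 2027 is a Monday, so the first Saturday is November 6 and the second is November 13.
Daylight saving runs 14 February – 13 November; 12 February 2027 is outside that window, so Pelove Zone is on standard time at UTC+08:30.
08:45 Pelove Zone − 8h30m = 00:15 UTC.
Rasarn Canton has no daylight saving, so its offset is UTC−05:00 year-round.
00:15 UTC − 5h = 19:15 Rasarn Canton (rolling into the previous day, 11 February 2027).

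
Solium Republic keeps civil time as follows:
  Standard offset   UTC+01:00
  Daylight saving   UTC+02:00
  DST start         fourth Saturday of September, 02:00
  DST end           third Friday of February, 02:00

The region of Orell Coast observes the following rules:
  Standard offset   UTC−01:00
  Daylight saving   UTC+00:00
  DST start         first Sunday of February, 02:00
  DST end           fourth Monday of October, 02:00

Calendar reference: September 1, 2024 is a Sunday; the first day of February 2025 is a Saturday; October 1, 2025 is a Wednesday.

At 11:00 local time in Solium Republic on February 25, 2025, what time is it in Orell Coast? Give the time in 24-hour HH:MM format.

1 September 2024 is a Sunday, so the first Saturday is September 7 and the fourth is September 28.
1 February 2025 is a Saturday, so the first Friday is February 7 and the third is February 21.
February 25, 2025 is outside the daylight-saving period (28 September 2024 – 21 February 2025), so Solium Republic is on standard time, UTC+01:00.
11:00 Solium Republic − 1h = 10:00 UTC.
1 February 2025 is a Saturday, so the first Sunday is February 2.
1 October 2025 is a Wednesday, so the first Monday is October 6 and the fourth is October 27.
At the standard offset (UTC−01:00), 10:00 UTC − 1h = 09:00 Orell Coast standard time.
Daylight saving runs 2 February – 27 October; the standard-time date in Orell Coast, February 25, 2025, is inside that window, so Orell Coast is at UTC+00:00.
10:00 UTC + 0h = 10:00 Orell Coast.

10:00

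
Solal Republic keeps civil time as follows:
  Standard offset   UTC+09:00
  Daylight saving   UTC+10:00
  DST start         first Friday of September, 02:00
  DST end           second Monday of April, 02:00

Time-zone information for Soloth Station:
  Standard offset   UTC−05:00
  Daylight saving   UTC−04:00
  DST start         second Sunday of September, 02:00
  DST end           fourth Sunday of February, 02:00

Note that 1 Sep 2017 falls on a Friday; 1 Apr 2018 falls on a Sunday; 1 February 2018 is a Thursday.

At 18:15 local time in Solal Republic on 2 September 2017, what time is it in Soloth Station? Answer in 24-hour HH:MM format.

03:15

1 September 2017 is a Friday, so the first Friday is September 1.
1 April 2018 is a Sunday, so the first Monday is April 2 and the second is April 9.
Daylight saving runs 1 September 2017 – 9 April 2018; 2 September 2017 is inside that window, so Solal Republic is at UTC+10:00.
18:15 Solal Republic − 10h = 08:15 UTC.
1 September 2017 is a Friday, so the first Sunday is September 3 and the second is September 10.
1 February 2018 is a Thursday, so the first Sunday is February 4 and the fourth is February 25.
At the standard offset (UTC−05:00), 08:15 UTC − 5h = 03:15 Soloth Station standard time.
Daylight saving runs 10 September 2017 – 25 February 2018; the standard-time date in Soloth Station, 2 September 2017, is outside that window, so Soloth Station is on standard time at UTC−05:00.
08:15 UTC − 5h = 03:15 Soloth Station.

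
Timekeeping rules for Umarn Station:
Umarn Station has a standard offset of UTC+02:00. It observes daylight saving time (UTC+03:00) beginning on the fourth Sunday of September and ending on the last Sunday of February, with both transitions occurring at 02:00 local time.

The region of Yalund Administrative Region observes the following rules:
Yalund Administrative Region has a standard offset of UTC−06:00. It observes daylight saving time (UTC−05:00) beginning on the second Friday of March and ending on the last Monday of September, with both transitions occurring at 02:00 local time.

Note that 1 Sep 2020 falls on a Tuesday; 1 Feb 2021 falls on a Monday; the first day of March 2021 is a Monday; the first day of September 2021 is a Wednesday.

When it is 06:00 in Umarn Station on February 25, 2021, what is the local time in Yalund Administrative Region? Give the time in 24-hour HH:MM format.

1 September 2020 is a Tuesday, so the first Sunday is September 6 and the fourth is September 27.
1 February 2021 is a Monday, so Sundays fall on 7, 14, 21, 28; the last is February 28.
Daylight saving runs 27 September 2020 – 28 February 2021; February 25, 2021 is inside that window, so Umarn Station is at UTC+03:00.
06:00 Umarn Station − 3h = 03:00 UTC.
1 March 2021 is a Monday, so the first Friday is March 5 and the second is March 12.
1 September 2021 is a Wednesday, so Mondays fall on 6, 13, 20, 27; the last is September 27.
At the standard offset (UTC−06:00), 03:00 UTC − 6h = 21:00 Yalund Administrative Region standard time (rolling into the previous day, 24 February 2021).
Daylight saving runs 12 March – 27 September; the standard-time date in Yalund Administrative Region, February 24, 2021, is outside that window, so Yalund Administrative Region is on standard time at UTC−06:00.
03:00 UTC − 6h = 21:00 Yalund Administrative Region (rolling into the previous day, 24 February 2021).

21:00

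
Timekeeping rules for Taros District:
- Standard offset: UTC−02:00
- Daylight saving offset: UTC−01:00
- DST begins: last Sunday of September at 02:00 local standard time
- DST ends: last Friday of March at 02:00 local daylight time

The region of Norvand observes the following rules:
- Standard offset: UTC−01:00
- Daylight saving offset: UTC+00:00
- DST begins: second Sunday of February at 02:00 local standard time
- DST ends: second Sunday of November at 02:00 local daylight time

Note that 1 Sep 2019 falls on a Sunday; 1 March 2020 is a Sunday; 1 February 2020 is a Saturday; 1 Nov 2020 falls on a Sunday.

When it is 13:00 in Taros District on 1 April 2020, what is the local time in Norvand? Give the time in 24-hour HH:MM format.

15:00

1 September 2019 is a Sunday, so Sundays fall on 1, 8, 15, 22, 29; the last is September 29.
1 March 2020 is a Sunday, so Fridays fall on 6, 13, 20, 27; the last is March 27.
1 April 2020 is outside the daylight-saving period (29 September 2019 – 27 March 2020), so Taros District is on standard time, UTC−02:00.
13:00 Taros District + 2h = 15:00 UTC.
1 February 2020 is a Saturday, so the first Sunday is February 2 and the second is February 9.
1 November 2020 is a Sunday, so the first Sunday is November 1 and the second is November 8.
At the standard offset (UTC−01:00), 15:00 UTC − 1h = 14:00 Norvand standard time.
Daylight saving runs 9 February – 8 November; the standard-time date in Norvand, 1 April 2020, is inside that window, so Norvand is at UTC+00:00.
15:00 UTC + 0h = 15:00 Norvand.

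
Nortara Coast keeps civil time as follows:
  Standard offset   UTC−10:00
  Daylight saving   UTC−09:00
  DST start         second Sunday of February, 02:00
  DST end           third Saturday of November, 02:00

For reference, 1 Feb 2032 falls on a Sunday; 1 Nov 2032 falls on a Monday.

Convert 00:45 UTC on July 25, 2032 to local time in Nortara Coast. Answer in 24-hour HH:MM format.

1 February 2032 is a Sunday, so the first Sunday is February 1 and the second is February 8.
1 November 2032 is a Monday, so the first Saturday is November 6 and the third is November 20.
At the standard offset (UTC−10:00), 00:45 UTC − 10h = 14:45 Nortara Coast standard time (rolling into the previous day, 24 July 2032).
The standard-time date in Nortara Coast, July 24, 2032, lies within the daylight-saving period (8 February – 20 November), so Nortara Coast is on daylight time, UTC−09:00.
00:45 UTC − 9h = 15:45 local (rolling into the previous day, 24 July 2032).

15:45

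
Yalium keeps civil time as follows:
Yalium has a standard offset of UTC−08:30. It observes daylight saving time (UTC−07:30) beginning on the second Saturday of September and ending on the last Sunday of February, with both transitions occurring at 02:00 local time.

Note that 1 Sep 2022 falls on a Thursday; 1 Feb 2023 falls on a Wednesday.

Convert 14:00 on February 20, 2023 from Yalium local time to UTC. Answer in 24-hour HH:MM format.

21:30

1 September 2022 is a Thursday, so the first Saturday is September 3 and the second is September 10.
1 February 2023 is a Wednesday, so Sundays fall on 5, 12, 19, 26; the last is February 26.
Daylight saving runs 10 September 2022 – 26 February 2023; February 20, 2023 is inside that window, so Yalium is at UTC−07:30.
14:00 local + 7h30m = 21:30 UTC.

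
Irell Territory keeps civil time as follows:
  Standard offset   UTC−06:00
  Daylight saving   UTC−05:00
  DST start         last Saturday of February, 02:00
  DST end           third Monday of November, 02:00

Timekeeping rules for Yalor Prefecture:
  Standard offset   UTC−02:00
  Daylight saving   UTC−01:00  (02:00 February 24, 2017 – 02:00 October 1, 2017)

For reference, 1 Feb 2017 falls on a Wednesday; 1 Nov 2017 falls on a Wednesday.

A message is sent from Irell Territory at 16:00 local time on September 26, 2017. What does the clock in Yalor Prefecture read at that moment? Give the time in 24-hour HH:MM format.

1 February 2017 is a Wednesday, so Saturdays fall on 4, 11, 18, 25; the last is February 25.
1 November 2017 is a Wednesday, so the first Monday is November 6 and the third is November 20.
September 26, 2017 lies within the daylight-saving period (25 February – 20 November), so Irell Territory is on daylight time, UTC−05:00.
16:00 Irell Territory + 5h = 21:00 UTC.
At the standard offset (UTC−02:00), 21:00 UTC − 2h = 19:00 Yalor Prefecture standard time.
Daylight saving runs 24 February – 1 October; the standard-time date in Yalor Prefecture, September 26, 2017, is inside that window, so Yalor Prefecture is at UTC−01:00.
21:00 UTC − 1h = 20:00 Yalor Prefecture.

20:00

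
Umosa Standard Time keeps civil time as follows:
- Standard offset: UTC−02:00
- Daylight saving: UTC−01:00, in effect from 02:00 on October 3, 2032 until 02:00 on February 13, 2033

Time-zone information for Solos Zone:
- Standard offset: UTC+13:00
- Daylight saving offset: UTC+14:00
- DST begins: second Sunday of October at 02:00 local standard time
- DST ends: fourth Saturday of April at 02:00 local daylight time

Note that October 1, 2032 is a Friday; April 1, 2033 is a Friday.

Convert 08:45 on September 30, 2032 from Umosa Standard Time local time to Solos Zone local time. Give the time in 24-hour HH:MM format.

23:45

September 30, 2032 is outside the daylight-saving period (3 October 2032 – 13 February 2033), so Umosa Standard Time is on standard time, UTC−02:00.
08:45 Umosa Standard Time + 2h = 10:45 UTC.
1 October 2032 is a Friday, so the first Sunday is October 3 and the second is October 10.
1 April 2033 is a Friday, so the first Saturday is April 2 and the fourth is April 23.
At the standard offset (UTC+13:00), 10:45 UTC + 13h = 23:45 Solos Zone standard time.
The standard-time date in Solos Zone, September 30, 2032, does not fall between 10 October 2032 and 23 April 2033, so daylight saving is not in effect and Solos Zone is at UTC+13:00.
10:45 UTC + 13h = 23:45 Solos Zone.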